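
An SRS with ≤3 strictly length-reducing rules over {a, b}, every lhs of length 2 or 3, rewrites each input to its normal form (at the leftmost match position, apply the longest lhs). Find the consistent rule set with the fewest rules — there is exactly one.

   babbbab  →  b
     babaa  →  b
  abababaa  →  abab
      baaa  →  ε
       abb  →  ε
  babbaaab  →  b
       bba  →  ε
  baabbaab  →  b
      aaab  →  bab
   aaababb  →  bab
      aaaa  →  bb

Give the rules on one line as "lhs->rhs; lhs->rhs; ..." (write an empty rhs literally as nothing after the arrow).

  | babbbab => bbab => b
  | babaa => babb => b
  | abababaa => abababb => abab
  | baaa => bba => ε

aa->b; abb->; bba->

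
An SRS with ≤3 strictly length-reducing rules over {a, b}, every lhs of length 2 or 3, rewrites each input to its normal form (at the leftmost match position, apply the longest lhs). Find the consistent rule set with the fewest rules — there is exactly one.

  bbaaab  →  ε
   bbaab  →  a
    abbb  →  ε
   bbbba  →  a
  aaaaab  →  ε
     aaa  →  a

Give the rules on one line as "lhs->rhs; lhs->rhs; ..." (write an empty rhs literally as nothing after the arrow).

  | bbaaab => aaab => ab => ε
  | bbaab => aab => a
  | abbb => bb => ε
  | bbbba => bba => a

aaa->a; ab->; bb->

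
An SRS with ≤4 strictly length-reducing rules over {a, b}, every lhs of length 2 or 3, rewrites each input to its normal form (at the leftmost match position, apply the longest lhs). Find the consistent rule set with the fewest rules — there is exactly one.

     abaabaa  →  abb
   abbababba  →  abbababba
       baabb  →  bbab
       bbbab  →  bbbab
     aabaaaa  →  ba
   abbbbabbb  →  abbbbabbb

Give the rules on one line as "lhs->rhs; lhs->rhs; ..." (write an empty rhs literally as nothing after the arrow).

  | abaabaa => abbaaa => abb
  | abbababba
  | baabb => bbab
  | bbbab

aa->a; aaa->; aab->ba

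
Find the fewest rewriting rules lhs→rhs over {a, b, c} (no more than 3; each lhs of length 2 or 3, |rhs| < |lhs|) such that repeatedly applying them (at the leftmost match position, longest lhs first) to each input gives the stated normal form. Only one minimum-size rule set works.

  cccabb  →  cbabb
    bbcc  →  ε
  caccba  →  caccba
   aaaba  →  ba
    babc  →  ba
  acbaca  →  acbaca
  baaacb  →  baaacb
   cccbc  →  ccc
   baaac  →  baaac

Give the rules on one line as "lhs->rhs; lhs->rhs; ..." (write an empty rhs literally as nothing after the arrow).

  | cccabb => cbabb
  | bbcc => bc => ε
  | caccba
  | aaaba => aaba => aba => ba

aba->ba; bc->; cca->ba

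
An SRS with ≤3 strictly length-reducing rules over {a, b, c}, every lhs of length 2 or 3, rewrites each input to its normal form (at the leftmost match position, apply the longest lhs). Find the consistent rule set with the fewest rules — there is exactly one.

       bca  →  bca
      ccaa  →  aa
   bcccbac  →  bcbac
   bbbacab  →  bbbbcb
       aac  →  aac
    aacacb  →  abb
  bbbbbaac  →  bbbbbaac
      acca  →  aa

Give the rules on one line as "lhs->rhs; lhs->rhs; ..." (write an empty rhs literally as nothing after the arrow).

aca->bc; cc->

  | bca
  | ccaa => aa
  | bcccbac => bcbac
  | bbbacab => bbbbcb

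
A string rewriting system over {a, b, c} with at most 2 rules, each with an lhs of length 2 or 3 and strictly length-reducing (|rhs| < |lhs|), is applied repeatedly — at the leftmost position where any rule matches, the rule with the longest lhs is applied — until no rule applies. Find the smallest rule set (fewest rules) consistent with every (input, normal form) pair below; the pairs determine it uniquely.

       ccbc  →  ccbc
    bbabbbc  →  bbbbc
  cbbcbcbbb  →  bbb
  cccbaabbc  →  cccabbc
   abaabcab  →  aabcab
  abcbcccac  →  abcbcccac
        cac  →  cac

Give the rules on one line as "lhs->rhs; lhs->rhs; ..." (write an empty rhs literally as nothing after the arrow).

  | ccbc
  | bbabbbc => bbbbc
  | cbbcbcbbb => bcbcbbb => bcbbb => bbb
  | cccbaabbc => cccabbc

ba->; cbb->b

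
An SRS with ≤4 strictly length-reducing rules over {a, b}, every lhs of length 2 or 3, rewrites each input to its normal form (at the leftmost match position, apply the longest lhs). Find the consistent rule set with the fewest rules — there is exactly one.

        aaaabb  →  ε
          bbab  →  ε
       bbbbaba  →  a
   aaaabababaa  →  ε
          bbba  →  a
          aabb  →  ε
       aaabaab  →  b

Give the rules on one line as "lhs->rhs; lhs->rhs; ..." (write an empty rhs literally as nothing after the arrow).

aa->; ab->; ba->a; bb->

  | aaaabb => aabb => bb => ε
  | bbab => ab => ε
  | bbbbaba => bbaba => aba => a
  | aaaabababaa => aabababaa => bababaa => ababaa => abaa => aa => ε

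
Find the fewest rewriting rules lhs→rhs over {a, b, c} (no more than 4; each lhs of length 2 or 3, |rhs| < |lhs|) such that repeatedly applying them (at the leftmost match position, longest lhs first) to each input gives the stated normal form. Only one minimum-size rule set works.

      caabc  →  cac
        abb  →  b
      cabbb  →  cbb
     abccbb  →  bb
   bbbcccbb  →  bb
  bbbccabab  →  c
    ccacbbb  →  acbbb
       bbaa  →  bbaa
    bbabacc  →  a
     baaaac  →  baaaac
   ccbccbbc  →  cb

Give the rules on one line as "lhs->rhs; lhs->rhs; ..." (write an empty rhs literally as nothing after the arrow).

  | caabc => cac
  | abb => b
  | cabbb => cbb
  | abccbb => ccbb => bb

ab->; bab->c; bc->; cc->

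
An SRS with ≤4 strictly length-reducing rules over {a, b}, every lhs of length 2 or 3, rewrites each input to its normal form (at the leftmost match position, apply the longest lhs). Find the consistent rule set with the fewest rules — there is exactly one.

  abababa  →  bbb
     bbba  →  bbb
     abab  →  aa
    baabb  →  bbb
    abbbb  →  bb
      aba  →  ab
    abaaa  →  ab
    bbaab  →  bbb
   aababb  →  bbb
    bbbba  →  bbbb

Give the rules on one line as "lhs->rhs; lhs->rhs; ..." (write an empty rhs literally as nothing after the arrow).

aaa->bb; abb->aa; ba->b

  | abababa => abbaba => aaaba => bbba => bbb
  | bbba => bbb
  | abab => abb => aa
  | baabb => babb => bbb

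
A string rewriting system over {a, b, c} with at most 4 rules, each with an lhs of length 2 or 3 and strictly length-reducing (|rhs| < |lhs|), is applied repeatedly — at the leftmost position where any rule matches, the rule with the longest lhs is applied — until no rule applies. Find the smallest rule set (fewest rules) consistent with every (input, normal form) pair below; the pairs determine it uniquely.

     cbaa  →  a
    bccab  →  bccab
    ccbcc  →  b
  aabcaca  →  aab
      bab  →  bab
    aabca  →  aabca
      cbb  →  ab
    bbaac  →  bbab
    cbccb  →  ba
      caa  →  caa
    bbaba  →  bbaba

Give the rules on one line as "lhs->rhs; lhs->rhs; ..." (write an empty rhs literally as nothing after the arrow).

  | cbaa => a
  | bccab
  | ccbcc => cacc => cbc => ac => b
  | aabcaca => aabcba => aab

ac->b; cb->a; cba->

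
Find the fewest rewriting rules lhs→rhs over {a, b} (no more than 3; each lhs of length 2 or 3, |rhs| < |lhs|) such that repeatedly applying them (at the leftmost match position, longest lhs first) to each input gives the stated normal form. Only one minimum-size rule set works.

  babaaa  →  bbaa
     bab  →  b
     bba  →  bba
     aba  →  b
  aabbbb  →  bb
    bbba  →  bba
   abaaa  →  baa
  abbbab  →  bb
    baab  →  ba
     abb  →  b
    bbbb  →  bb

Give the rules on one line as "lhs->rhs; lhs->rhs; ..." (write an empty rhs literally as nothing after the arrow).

ab->; aba->b; bbb->bb

  | babaaa => bbaa
  | bab => b
  | bba
  | aba => b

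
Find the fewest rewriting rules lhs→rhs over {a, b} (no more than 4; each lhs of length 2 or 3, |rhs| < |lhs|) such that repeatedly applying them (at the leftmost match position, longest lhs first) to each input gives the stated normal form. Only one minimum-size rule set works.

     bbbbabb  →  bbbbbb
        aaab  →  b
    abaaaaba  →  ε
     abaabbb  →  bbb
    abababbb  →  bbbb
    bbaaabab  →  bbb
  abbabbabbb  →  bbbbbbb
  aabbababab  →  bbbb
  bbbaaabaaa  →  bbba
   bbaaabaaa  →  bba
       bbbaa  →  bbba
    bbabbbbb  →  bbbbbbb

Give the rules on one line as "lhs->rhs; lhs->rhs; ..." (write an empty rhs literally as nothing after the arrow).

aa->a; ab->b; aba->

  | bbbbabb => bbbbbb
  | aaab => aab => ab => b
  | abaaaaba => aaaba => aaba => aba => ε
  | abaabbb => abbb => bbb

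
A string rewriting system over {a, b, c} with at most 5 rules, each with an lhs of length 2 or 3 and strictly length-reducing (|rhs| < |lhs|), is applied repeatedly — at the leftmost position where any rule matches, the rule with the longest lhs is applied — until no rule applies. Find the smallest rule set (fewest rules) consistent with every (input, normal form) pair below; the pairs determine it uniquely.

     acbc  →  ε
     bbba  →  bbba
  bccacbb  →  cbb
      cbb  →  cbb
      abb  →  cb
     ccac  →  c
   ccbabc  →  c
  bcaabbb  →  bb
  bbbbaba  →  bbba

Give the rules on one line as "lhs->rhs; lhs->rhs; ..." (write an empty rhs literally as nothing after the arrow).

ab->c; ac->; bc->; cc->c

  | acbc => bc => ε
  | bbba
  | bccacbb => cacbb => cbb
  | cbb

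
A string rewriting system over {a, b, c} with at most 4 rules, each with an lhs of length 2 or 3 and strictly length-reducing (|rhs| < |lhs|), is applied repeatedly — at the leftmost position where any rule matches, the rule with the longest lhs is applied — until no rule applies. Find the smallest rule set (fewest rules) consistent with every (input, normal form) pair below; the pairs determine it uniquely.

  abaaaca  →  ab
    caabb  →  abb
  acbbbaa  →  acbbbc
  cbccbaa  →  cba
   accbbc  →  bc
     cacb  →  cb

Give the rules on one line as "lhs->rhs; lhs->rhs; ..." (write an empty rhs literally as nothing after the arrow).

  | abaaaca => abcaca => abca => ab
  | caabb => abb
  | acbbbaa => acbbbc
  | cbccbaa => cbaaaa => cbcaa => cba

aa->c; ca->; ccb->aa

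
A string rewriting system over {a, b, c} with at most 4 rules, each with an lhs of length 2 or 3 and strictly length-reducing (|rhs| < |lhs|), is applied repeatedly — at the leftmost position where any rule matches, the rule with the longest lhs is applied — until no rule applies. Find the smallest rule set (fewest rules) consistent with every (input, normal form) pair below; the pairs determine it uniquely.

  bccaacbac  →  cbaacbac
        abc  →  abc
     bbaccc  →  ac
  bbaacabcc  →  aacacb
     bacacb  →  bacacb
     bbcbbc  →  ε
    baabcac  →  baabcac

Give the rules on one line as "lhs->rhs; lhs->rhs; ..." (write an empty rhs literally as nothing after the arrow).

bb->; bcc->cb; cc->

  | bccaacbac => cbaacbac
  | abc
  | bbaccc => accc => ac
  | bbaacabcc => aacabcc => aacacb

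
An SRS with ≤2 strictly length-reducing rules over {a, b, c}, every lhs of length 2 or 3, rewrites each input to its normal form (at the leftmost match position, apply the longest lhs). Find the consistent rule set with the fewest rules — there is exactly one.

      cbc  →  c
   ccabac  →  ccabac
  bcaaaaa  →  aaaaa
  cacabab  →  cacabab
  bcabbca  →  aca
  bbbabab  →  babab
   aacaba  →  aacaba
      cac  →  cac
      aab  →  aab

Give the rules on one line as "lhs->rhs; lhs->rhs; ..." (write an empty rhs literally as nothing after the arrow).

  | cbc => c
  | ccabac
  | bcaaaaa => aaaaa
  | cacabab

bb->; bc->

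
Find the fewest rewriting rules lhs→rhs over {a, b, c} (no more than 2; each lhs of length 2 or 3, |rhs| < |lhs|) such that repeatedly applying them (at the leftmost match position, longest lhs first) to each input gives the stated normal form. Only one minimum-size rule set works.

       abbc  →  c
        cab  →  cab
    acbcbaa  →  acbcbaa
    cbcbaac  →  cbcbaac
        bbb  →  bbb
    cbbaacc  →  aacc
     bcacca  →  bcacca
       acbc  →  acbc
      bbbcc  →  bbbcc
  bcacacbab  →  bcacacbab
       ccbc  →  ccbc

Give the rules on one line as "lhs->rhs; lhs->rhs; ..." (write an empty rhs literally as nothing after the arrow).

abb->; cbb->

  | abbc => c
  | cab
  | acbcbaa
  | cbcbaac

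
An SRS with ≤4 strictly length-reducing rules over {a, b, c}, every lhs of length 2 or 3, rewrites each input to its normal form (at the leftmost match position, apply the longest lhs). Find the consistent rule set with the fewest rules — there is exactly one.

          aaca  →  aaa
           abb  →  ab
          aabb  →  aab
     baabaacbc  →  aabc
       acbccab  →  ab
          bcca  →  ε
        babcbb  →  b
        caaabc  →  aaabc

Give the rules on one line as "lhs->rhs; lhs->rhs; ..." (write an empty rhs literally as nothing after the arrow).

ba->; bb->b; ca->a; cb->b

  | aaca => aaa
  | abb => ab
  | aabb => aab
  | baabaacbc => abaacbc => aacbc => aabc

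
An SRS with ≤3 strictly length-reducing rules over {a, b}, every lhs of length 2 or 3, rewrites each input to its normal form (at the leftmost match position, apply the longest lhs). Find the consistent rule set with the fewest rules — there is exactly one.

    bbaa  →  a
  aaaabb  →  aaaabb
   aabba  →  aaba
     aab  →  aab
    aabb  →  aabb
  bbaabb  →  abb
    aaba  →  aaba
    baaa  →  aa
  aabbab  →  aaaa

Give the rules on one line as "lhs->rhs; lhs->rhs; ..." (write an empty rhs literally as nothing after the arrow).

baa->a; bab->aa; bba->ba

  | bbaa => baa => a
  | aaaabb
  | aabba => aaba
  | aab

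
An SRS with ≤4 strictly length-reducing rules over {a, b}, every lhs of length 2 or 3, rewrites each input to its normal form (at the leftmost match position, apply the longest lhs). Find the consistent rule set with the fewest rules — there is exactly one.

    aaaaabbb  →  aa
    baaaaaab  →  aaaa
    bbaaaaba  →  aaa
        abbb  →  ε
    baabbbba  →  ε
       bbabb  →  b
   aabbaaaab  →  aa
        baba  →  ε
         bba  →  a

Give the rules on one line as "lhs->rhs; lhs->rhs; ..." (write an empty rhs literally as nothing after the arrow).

ab->; aba->; ba->; bb->

  | aaaaabbb => aaaabb => aaab => aa
  | baaaaaab => aaaaab => aaaa
  | bbaaaaba => aaaaba => aaa
  | abbb => bb => ε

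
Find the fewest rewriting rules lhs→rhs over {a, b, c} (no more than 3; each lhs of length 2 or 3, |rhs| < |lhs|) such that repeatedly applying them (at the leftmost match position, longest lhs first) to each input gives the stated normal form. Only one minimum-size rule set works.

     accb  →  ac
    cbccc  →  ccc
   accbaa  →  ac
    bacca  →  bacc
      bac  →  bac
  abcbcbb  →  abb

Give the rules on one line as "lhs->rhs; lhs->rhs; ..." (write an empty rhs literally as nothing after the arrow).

  | accb => ac
  | cbccc => ccc
  | accbaa => acaa => aca => ac
  | bacca => bacc

ca->c; cb->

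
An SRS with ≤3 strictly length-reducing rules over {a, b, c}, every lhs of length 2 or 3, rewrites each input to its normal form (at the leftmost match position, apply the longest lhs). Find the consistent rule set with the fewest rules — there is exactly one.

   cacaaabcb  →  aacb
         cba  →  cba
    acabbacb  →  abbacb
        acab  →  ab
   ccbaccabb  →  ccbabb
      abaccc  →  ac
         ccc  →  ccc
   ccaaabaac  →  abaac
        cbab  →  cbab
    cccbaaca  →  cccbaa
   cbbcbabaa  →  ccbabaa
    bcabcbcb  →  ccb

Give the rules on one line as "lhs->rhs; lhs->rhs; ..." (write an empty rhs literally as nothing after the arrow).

acc->; bc->c; ca->

  | cacaaabcb => caaabcb => aabcb => aacb
  | cba
  | acabbacb => abbacb
  | acab => ab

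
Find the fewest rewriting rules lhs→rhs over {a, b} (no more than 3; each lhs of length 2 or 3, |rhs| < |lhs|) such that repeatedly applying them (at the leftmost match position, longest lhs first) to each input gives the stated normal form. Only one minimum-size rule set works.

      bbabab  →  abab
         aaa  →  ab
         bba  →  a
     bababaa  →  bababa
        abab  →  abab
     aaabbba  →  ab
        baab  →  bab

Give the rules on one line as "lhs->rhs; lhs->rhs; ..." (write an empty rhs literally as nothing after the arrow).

aa->a; aaa->ab; bb->a

  | bbabab => aabab => abab
  | aaa => ab
  | bba => aa => a
  | bababaa => bababa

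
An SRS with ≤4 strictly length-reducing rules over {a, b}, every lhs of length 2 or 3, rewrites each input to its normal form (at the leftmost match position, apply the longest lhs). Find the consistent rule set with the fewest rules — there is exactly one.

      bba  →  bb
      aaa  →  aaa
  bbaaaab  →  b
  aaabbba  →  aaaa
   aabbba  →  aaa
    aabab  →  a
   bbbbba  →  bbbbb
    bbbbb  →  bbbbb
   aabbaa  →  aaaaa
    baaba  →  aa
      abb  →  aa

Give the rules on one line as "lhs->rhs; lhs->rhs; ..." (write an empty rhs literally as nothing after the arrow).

ab->; abb->aa; ba->b; bab->a

  | bba => bb
  | aaa
  | bbaaaab => bbaaab => bbaab => bbab => ba => b
  | aaabbba => aaaaba => aaaa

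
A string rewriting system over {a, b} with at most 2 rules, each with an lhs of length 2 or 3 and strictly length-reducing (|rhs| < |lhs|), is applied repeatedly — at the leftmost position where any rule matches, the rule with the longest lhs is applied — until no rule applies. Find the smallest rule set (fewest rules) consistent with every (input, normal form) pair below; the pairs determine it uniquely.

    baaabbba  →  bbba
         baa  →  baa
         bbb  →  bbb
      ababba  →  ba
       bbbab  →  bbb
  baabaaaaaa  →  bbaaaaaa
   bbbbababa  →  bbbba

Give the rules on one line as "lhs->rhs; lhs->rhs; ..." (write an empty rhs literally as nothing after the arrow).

  | baaabbba => babbba => bbba
  | baa
  | bbb
  | ababba => abba => ba

aab->b; ab->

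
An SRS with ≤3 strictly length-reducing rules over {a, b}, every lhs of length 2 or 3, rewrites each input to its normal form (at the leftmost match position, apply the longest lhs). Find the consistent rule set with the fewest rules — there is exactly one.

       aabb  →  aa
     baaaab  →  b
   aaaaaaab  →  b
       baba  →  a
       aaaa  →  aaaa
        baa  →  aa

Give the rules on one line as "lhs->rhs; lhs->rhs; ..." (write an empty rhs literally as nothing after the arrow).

ab->b; abb->a; ba->a

  | aabb => aa
  | baaaab => aaaab => aaab => aab => ab => b
  | aaaaaaab => aaaaaab => aaaaab => aaaab => aaab => aab => ab => b
  | baba => aba => ba => a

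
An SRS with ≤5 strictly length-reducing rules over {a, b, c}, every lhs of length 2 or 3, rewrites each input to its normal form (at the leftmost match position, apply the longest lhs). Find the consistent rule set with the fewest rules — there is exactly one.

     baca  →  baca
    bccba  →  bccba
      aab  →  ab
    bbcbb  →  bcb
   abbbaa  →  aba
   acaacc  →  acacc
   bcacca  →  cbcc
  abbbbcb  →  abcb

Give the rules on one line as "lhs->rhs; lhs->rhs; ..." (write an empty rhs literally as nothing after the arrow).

  | baca
  | bccba
  | aab => ab
  | bbcbb => bcbb => bcb

aa->a; bb->b; bca->cb; cca->cc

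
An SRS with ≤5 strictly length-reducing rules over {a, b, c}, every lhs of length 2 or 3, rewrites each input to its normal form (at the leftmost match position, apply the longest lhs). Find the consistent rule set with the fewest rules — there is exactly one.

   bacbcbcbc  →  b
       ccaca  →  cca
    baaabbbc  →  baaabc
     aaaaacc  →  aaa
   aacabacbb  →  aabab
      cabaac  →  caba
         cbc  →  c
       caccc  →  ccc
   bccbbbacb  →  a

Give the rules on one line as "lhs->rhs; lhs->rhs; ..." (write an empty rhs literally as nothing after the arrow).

ac->; acb->a; bb->; cb->

  | bacbcbcbc => bacbcbc => bacbc => bac => b
  | ccaca => cca
  | baaabbbc => baaabc
  | aaaaacc => aaaac => aaa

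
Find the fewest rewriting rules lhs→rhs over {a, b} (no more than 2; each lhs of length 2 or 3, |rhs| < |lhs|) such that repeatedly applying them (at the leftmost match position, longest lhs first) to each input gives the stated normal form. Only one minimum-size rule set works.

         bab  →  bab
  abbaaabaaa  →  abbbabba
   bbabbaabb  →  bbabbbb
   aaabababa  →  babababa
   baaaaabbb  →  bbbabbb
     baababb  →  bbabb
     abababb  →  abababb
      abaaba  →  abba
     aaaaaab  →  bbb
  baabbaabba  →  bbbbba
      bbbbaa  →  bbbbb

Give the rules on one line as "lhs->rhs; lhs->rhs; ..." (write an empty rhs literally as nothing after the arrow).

  | bab
  | abbaaabaaa => abbbabaaa => abbbabba
  | bbabbaabb => bbabbbb
  | aaabababa => babababa

aa->b; aab->b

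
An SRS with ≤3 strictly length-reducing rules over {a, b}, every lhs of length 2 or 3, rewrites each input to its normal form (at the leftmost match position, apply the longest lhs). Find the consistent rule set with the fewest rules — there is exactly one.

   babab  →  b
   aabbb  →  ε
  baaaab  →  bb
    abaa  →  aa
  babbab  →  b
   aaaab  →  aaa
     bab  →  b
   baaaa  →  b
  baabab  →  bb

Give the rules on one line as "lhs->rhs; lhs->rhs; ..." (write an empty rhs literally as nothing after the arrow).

  | babab => bab => b
  | aabbb => ab => ε
  | baaaab => baab => bb
  | abaa => aa

ab->; abb->; baa->b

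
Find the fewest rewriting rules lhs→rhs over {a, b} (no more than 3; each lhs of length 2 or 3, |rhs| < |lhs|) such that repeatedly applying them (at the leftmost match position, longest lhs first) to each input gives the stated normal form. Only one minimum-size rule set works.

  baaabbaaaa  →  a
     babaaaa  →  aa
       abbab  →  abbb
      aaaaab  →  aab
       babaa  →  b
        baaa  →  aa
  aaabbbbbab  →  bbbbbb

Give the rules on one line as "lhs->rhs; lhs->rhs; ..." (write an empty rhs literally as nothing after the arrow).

aaa->; ba->b; baa->a

  | baaabbaaaa => aabbaaaa => aabaaa => aaaa => a
  | babaaaa => bbaaaa => baaa => aa
  | abbab => abbb
  | aaaaab => aab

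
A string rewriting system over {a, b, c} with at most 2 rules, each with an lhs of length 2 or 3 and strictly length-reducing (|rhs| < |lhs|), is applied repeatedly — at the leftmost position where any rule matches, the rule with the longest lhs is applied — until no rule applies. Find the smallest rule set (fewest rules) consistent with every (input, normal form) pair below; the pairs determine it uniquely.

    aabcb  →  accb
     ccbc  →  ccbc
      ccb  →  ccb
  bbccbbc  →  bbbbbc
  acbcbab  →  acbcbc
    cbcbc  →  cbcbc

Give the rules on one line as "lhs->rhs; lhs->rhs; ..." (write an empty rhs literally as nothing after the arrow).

ab->c; bcc->bb

  | aabcb => accb
  | ccbc
  | ccb
  | bbccbbc => bbbbbc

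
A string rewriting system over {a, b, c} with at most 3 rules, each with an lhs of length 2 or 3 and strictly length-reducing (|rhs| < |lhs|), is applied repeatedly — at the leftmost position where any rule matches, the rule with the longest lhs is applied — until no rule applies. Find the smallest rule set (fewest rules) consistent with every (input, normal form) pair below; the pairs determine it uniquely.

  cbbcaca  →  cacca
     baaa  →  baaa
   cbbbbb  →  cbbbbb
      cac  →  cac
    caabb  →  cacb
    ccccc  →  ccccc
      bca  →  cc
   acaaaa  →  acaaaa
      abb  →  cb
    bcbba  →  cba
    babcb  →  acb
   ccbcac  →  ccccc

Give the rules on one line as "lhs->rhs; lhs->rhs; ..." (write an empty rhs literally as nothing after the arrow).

  | cbbcaca => cbccca => cacca
  | baaa
  | cbbbbb
  | cac

ab->c; bc->a; bca->cc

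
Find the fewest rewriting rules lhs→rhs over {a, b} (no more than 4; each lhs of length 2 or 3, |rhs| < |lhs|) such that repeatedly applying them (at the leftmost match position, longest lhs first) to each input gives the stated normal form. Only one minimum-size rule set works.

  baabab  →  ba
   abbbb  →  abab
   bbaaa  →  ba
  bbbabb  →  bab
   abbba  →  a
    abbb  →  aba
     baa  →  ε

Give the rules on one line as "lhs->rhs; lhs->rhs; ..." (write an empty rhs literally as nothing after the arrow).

aa->b; bb->; bbb->ba

  | baabab => bbbab => baab => bbb => ba
  | abbbb => abab
  | bbaaa => aaa => ba
  | bbbabb => baabb => bbbb => bab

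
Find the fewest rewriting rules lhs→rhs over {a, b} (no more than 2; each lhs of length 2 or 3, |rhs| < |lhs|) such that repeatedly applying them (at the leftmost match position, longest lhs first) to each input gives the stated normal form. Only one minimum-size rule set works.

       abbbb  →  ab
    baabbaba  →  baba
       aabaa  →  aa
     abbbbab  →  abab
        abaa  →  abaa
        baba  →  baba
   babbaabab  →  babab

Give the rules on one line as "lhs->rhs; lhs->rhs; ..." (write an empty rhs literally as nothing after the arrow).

  | abbbb => abbb => abb => ab
  | baabbaba => bbaba => baba
  | aabaa => aa
  | abbbbab => abbbab => abbab => abab

aab->; bb->b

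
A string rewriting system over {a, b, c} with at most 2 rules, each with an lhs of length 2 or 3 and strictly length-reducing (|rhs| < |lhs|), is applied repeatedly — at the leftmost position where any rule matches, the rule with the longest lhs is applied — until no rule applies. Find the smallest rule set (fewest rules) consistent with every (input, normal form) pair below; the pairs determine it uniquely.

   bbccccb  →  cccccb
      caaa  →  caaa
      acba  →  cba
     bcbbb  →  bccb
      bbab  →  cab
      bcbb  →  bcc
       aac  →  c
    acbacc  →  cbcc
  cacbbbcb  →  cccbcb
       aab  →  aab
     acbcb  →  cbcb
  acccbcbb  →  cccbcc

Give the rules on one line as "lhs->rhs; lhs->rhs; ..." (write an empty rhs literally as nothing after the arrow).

ac->c; bb->c

  | bbccccb => cccccb
  | caaa
  | acba => cba
  | bcbbb => bccb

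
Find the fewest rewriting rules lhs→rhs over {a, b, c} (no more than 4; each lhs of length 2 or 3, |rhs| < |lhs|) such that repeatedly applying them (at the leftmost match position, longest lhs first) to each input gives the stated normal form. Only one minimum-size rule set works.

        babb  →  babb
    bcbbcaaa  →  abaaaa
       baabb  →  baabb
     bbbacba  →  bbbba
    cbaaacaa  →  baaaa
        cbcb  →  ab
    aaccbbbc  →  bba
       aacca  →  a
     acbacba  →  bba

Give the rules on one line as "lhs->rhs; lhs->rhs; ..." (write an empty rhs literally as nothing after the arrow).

ac->; bc->a; cb->b

  | babb
  | bcbbcaaa => abbcaaa => abaaaa
  | baabb
  | bbbacba => bbbba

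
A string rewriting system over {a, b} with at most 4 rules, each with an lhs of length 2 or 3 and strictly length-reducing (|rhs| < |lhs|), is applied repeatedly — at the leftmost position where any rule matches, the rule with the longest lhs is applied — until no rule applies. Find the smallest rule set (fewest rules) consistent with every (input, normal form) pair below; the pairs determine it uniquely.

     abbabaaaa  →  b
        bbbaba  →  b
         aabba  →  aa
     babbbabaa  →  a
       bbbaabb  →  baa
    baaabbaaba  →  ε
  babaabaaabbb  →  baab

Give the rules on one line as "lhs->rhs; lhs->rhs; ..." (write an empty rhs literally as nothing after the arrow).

  | abbabaaaa => abaaaa => aaa => b
  | bbbaba => baba => b
  | aabba => aa
  | babbbabaa => bababaa => bbaa => a

aaa->b; aba->; bb->; bba->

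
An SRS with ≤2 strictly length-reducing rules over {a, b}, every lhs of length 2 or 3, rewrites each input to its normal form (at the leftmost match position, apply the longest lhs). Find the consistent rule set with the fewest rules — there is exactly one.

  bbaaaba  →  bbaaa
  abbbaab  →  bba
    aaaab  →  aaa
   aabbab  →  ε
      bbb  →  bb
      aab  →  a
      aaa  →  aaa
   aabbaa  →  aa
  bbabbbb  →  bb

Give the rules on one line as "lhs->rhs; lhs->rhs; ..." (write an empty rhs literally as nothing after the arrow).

ab->; bbb->bb

  | bbaaaba => bbaaa
  | abbbaab => bbaab => bba
  | aaaab => aaa
  | aabbab => abab => ab => ε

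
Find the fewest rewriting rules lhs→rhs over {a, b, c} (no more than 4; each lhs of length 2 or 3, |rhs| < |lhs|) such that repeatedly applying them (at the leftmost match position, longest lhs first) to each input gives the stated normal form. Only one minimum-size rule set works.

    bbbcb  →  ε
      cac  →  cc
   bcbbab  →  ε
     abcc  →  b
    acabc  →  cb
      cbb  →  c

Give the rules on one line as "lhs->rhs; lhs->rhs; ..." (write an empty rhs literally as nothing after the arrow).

ab->b; ac->c; bb->; bc->b

  | bbbcb => bcb => bb => ε
  | cac => cc
  | bcbbab => bbbab => bab => bb => ε
  | abcc => bcc => bc => b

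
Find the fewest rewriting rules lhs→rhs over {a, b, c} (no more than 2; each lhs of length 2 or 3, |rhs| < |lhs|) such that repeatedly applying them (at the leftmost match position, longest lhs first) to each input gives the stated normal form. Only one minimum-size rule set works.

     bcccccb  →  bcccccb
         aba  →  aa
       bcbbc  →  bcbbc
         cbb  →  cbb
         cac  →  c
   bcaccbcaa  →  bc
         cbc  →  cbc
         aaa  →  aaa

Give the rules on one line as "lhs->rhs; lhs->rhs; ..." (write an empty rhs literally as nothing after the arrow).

  | bcccccb
  | aba => aa
  | bcbbc
  | cbb

ba->a; ca->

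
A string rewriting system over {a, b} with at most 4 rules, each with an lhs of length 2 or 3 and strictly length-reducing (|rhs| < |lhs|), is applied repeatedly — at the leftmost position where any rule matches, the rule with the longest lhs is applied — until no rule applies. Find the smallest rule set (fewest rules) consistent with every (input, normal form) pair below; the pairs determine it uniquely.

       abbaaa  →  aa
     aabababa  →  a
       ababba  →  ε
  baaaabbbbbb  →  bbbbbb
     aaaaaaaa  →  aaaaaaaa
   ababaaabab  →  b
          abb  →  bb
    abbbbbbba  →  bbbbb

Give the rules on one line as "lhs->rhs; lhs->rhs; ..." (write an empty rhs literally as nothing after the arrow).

ab->b; ba->a; bba->

  | abbaaa => bbaaa => aa
  | aabababa => abababa => bababa => ababa => baba => aba => ba => a
  | ababba => babba => abba => bba => ε
  | baaaabbbbbb => aaaabbbbbb => aaabbbbbb => aabbbbbb => abbbbbb => bbbbbb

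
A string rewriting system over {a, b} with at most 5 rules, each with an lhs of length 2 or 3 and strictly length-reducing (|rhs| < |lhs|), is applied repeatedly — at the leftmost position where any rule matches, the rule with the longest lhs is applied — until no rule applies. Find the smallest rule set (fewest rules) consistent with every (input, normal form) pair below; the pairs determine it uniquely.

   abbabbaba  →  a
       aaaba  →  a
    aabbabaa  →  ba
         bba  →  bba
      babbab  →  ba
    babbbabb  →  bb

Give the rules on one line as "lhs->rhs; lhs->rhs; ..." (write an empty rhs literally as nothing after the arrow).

aa->a; aab->; ab->a; abb->

  | abbabbaba => abbaba => aba => aa => a
  | aaaba => aaba => a
  | aabbabaa => babaa => baaa => baa => ba
  | bba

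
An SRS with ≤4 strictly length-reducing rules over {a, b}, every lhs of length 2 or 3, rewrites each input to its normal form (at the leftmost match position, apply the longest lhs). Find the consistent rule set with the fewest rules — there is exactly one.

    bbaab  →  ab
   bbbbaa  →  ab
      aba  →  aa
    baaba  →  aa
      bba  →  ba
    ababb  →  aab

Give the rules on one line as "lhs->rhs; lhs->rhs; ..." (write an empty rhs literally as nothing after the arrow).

  | bbaab => baab => abb => ab
  | bbbbaa => bbbaa => bbaa => baa => ab
  | aba => aa
  | baaba => abba => aba => aa

aba->aa; baa->ab; bb->b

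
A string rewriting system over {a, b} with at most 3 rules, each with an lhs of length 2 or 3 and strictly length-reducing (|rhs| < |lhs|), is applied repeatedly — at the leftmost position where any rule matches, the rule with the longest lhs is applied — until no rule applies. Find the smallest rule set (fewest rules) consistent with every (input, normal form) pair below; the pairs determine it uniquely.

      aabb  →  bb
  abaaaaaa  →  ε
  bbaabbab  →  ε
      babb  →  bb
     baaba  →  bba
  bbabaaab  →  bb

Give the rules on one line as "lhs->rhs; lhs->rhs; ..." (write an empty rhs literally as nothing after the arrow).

  | aabb => bb
  | abaaaaaa => aaaaaa => aaaa => aa => ε
  | bbaabbab => bbbbab => abab => ab => ε
  | babb => bb

aa->; ab->; bbb->a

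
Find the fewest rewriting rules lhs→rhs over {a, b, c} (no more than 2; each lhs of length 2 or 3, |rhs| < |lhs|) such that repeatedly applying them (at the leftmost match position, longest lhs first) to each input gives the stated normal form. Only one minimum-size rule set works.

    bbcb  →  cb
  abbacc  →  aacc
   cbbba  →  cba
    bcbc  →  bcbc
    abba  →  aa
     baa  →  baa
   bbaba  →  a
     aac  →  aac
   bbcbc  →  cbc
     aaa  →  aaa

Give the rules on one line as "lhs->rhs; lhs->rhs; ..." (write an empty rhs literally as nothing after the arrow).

  | bbcb => cb
  | abbacc => aacc
  | cbbba => cba
  | bcbc

aba->a; bb->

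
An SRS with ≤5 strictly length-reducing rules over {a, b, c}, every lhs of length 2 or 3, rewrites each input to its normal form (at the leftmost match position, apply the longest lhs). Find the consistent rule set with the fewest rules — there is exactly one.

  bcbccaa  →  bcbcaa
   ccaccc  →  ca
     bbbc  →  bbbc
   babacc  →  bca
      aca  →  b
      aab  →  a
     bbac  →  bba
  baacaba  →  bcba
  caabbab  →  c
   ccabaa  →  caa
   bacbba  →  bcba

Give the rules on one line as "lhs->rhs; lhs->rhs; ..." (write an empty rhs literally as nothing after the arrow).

  | bcbccaa => bcbcaa
  | ccaccc => caccc => cacc => cac => ca
  | bbbc
  | babacc => bcacc => bcac => bca

ab->c; ac->a; aca->b; cc->c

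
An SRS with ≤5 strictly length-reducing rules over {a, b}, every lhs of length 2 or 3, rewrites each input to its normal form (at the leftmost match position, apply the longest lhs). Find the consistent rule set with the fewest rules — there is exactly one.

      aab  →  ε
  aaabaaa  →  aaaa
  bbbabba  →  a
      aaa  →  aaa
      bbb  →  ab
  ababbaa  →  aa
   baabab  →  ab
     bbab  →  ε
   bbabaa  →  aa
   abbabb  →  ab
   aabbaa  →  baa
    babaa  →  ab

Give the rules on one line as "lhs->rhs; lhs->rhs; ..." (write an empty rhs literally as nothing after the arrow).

aab->; aba->ab; bab->ab; bb->a

  | aab => ε
  | aaabaaa => aaaa
  | bbbabba => ababba => abbba => aaba => a
  | aaa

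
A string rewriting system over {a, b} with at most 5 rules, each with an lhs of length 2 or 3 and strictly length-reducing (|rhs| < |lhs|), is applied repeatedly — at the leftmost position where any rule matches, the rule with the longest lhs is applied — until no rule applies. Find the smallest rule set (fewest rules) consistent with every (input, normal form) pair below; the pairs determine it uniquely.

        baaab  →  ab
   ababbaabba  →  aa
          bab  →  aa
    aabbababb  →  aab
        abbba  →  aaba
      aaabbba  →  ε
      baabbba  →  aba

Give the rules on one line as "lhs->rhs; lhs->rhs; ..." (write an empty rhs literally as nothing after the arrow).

aaa->ba; baa->; bab->aa; bb->a

  | baaab => ab
  | ababbaabba => aaabaabba => babaabba => aaaabba => baabba => bba => aa
  | bab => aa
  | aabbababb => aaaababb => baababb => babb => aab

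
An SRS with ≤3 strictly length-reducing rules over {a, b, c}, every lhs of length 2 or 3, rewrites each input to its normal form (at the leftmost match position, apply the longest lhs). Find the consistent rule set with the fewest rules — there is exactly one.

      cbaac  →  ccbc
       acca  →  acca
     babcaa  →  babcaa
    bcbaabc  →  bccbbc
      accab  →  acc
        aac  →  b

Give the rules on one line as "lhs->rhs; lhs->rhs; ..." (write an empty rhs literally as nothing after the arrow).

aac->b; baa->cb; cab->c

  | cbaac => ccbc
  | acca
  | babcaa
  | bcbaabc => bccbbc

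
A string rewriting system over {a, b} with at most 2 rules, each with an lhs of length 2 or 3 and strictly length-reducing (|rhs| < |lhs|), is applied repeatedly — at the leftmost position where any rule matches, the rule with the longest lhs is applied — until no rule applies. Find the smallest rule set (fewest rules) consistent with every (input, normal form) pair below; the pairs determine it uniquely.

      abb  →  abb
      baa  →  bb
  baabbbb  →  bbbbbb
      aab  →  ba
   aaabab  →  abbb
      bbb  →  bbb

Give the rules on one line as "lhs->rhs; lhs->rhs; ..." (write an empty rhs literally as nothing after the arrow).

  | abb
  | baa => bb
  | baabbbb => bbbbbb
  | aab => ba

aab->ba; baa->bb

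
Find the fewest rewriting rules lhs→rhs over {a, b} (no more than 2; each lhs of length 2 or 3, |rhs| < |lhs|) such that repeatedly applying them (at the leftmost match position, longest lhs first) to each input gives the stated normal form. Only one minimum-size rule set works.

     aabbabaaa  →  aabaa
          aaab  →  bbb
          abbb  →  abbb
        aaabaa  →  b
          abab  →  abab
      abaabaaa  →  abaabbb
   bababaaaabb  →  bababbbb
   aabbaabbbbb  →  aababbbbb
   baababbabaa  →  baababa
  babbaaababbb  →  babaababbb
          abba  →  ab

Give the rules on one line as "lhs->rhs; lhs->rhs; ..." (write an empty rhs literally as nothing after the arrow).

aaa->bb; bba->b

  | aabbabaaa => aabbaaa => aabaa
  | aaab => bbb
  | abbb
  | aaabaa => bbbaa => bba => b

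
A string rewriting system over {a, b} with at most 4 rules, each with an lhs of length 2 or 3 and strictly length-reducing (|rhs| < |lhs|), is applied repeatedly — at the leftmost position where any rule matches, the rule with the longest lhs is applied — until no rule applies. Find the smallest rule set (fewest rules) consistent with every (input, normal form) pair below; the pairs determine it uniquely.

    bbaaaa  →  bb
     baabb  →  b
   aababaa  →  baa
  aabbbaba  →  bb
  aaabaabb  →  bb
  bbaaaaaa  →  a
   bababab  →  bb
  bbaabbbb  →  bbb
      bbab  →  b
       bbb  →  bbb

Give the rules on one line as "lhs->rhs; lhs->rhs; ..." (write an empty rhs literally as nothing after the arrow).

aaa->bb; ab->; aba->b; bba->

  | bbaaaa => aaa => bb
  | baabb => bab => b
  | aababaa => abbaa => baa
  | aabbbaba => abbaba => baba => bb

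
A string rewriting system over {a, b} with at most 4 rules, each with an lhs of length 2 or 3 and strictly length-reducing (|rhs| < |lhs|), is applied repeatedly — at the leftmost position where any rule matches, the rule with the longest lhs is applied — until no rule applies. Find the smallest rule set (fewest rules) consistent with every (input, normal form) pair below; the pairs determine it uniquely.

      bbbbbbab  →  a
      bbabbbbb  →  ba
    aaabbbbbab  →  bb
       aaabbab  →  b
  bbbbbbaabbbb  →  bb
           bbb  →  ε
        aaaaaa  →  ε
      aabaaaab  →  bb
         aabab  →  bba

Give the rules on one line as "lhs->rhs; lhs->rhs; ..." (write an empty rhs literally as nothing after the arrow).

aa->b; ab->a; abb->ba; bbb->

  | bbbbbbab => bbbab => ab => a
  | bbabbbbb => bbbabbb => abbb => bab => ba
  | aaabbbbbab => babbbbbab => bbabbbab => bbbabab => abab => aab => bb
  | aaabbab => babbab => bbaab => bbbb => b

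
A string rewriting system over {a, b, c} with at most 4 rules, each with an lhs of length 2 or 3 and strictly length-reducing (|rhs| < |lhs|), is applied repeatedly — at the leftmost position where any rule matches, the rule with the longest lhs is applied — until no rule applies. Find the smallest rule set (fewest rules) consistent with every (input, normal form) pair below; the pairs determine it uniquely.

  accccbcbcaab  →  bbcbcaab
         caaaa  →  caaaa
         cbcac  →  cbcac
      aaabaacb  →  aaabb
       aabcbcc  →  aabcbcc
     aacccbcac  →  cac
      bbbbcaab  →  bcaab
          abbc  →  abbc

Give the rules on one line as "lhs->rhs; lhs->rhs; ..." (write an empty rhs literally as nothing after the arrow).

  | accccbcbcaab => bbccbcbcaab => bbcbcaab
  | caaaa
  | cbcac
  | aaabaacb => aaabb

aac->; acc->bb; bbb->; ccb->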